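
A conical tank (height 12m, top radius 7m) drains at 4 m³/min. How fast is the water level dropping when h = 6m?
16/(49π) ≈ 0.1039 m/min

r/h = 7/12, so r = (7/12)h
V = (1/3)πr²h = (1/3)π((7/12)h)²h = (49/432)πh³
dV/dh = (49/144)πh²
dh/dt = (dV/dt)/(dV/dh) = -4/((49/144)π·6²) = -16/(49π) m/min
The level is dropping at 16/(49π) ≈ 0.1039 m/min.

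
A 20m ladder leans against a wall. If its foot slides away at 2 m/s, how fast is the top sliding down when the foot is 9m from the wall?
18√319/319 ≈ 1.008 m/s

x² + y² = 20²
2x·dx/dt + 2y·dy/dt = 0
dy/dt = -x/y · dx/dt = -9/√319 · 2 = -18√319/319 m/s
The top is descending at 18√319/319 ≈ 1.008 m/s.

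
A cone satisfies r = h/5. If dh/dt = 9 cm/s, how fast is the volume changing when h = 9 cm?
729π/25 cm³/s

V = (1/3)π(h/5)²h = πh³/75
dV/dt = πh²/25 · 9
At h = 9: dV/dt = 729π/25 cm³/s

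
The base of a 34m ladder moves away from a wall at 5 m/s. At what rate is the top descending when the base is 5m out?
25√1131/1131 ≈ 0.7434 m/s

x² + y² = 34²
2x·dx/dt + 2y·dy/dt = 0
dy/dt = -x/y · dx/dt = -5/√1131 · 5 = -25√1131/1131 m/s
The top is descending at 25√1131/1131 ≈ 0.7434 m/s.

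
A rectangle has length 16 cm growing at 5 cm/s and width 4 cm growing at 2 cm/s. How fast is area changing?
52 cm²/s

A = lw
dA/dt = w·dl/dt + l·dw/dt = 4·5 + 16·2 = 52 cm²/s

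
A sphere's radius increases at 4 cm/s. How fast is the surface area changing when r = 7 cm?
224π cm²/s

S = 4πr²
dS/dt = dS/dr · dr/dt = 8πr · 4
At r = 7: dS/dt = 224π cm²/s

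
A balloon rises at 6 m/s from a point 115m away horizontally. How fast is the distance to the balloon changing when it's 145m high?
87√1370/685 ≈ 4.701 m/s

z² = 115² + y²
z = √(115² + 145²) = 5√1370
dz/dt = y/z · dy/dt = 145/(5√1370) · 6 = 87√1370/685 ≈ 4.701 m/s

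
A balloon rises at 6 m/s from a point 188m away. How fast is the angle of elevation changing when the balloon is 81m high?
0.026918 rad/s

tan(θ) = y/188
sec²(θ) · dθ/dt = (1/188) · dy/dt
dθ/dt = cos²(θ)/188 · 6 = 188/(188² + 81²) · 6
dθ/dt = 0.026918 rad/s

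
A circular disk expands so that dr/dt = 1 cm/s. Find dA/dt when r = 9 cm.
18π cm²/s

A = πr²
dA/dt = 2πr · dr/dt = 2π(9)(1) = 18π cm²/s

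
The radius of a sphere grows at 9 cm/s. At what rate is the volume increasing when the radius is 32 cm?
36864π cm³/s

V = (4/3)πr³
dV/dt = dV/dr · dr/dt = 4πr² · 9
At r = 32: dV/dt = 36864π cm³/s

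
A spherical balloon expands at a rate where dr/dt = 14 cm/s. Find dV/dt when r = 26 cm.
37856π cm³/s

V = (4/3)πr³
dV/dt = dV/dr · dr/dt = 4πr² · 14
At r = 26: dV/dt = 37856π cm³/s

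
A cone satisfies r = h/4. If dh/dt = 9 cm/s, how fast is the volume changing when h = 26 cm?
1521π/4 cm³/s

V = (1/3)π(h/4)²h = πh³/48
dV/dt = πh²/16 · 9
At h = 26: dV/dt = 1521π/4 cm³/s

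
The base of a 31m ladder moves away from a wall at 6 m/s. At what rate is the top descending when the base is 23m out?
23√3/6 ≈ 6.64 m/s

x² + y² = 31²
2x·dx/dt + 2y·dy/dt = 0
dy/dt = -x/y · dx/dt = -23/(12√3) · 6 = -23√3/6 m/s
The top is descending at 23√3/6 ≈ 6.64 m/s.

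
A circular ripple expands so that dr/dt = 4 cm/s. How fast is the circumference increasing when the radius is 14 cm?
8π cm/s

C = 2πr
dC/dt = 2π · dr/dt = 2π · 4 = 8π cm/s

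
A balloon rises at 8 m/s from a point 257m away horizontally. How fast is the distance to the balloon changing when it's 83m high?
332√72938/36469 ≈ 2.459 m/s

z² = 257² + y²
z = √(257² + 83²) = √72938
dz/dt = y/z · dy/dt = 83/√72938 · 8 = 332√72938/36469 ≈ 2.459 m/s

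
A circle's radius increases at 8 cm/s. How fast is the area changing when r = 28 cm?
448π cm²/s

A = πr²
dA/dt = 2πr · dr/dt = 2π(28)(8) = 448π cm²/s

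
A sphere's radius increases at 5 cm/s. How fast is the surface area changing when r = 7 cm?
280π cm²/s

S = 4πr²
dS/dt = dS/dr · dr/dt = 8πr · 5
At r = 7: dS/dt = 280π cm²/s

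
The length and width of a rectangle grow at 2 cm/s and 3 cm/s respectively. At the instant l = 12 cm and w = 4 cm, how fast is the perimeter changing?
10 cm/s

P = 2(l + w)
dP/dt = 2(dl/dt + dw/dt) = 2(2 + 3) = 10 cm/s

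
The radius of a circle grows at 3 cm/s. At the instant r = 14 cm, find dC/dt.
6π cm/s

C = 2πr
dC/dt = 2π · dr/dt = 2π · 3 = 6π cm/s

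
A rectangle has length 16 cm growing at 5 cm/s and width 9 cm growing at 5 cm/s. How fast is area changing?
125 cm²/s

A = lw
dA/dt = w·dl/dt + l·dw/dt = 9·5 + 16·5 = 125 cm²/s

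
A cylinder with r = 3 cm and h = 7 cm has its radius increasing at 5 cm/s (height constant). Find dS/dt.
130π cm²/s

S = 2πrh + 2πr² (lateral + bases)
dS/dt = (2πh + 4πr)·dr/dt = (2π·7 + 4π·3)·5
= 130π cm²/s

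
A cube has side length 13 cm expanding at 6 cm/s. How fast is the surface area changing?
936 cm²/s

A = 6s²
dA/dt = 12s · ds/dt = 12·13·6 = 936 cm²/s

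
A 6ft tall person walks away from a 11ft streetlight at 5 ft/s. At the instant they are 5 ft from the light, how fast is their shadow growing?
6 ft/s

By similar triangles: 11/(x+s) = 6/s
Solving: s = 6x/5
ds/dt = 6/5 · dx/dt = 6/5 · 5 = 6 ft/s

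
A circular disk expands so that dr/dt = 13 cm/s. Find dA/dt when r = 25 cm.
650π cm²/s

A = πr²
dA/dt = 2πr · dr/dt = 2π(25)(13) = 650π cm²/s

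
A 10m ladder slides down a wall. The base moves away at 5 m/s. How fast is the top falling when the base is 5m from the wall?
5√3/3 ≈ 2.887 m/s

x² + y² = 10²
2x·dx/dt + 2y·dy/dt = 0
dy/dt = -x/y · dx/dt = -5/(5√3) · 5 = -5√3/3 m/s
The top is descending at 5√3/3 ≈ 2.887 m/s.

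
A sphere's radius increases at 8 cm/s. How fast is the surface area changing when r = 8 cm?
512π cm²/s

S = 4πr²
dS/dt = dS/dr · dr/dt = 8πr · 8
At r = 8: dS/dt = 512π cm²/s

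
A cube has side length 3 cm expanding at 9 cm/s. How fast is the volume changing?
243 cm³/s

V = s³
dV/dt = 3s² · ds/dt = 3·3²·9 = 243 cm³/s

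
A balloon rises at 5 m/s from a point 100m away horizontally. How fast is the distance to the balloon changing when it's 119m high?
595√24161/24161 ≈ 3.828 m/s

z² = 100² + y²
z = √(100² + 119²) = √24161
dz/dt = y/z · dy/dt = 119/√24161 · 5 = 595√24161/24161 ≈ 3.828 m/s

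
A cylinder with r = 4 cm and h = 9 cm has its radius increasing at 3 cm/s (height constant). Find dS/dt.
102π cm²/s

S = 2πrh + 2πr² (lateral + bases)
dS/dt = (2πh + 4πr)·dr/dt = (2π·9 + 4π·4)·3
= 102π cm²/s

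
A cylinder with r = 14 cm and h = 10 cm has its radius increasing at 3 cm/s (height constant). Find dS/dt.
228π cm²/s

S = 2πrh + 2πr² (lateral + bases)
dS/dt = (2πh + 4πr)·dr/dt = (2π·10 + 4π·14)·3
= 228π cm²/s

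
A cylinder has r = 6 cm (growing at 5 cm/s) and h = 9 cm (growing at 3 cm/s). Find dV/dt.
648π cm³/s

V = πr²h
dV/dt = 2πrh·dr/dt + πr²·dh/dt
= 2π(6)(9)(5) + π(6)²(3)
= 648π cm³/s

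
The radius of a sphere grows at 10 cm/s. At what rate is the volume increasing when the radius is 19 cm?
14440π cm³/s

V = (4/3)πr³
dV/dt = dV/dr · dr/dt = 4πr² · 10
At r = 19: dV/dt = 14440π cm³/s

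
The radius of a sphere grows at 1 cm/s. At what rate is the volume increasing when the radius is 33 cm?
4356π cm³/s

V = (4/3)πr³
dV/dt = dV/dr · dr/dt = 4πr² · 1
At r = 33: dV/dt = 4356π cm³/s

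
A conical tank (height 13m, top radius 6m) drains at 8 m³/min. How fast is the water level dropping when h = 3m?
338/(81π) ≈ 1.328 m/min

r/h = 6/13, so r = (6/13)h
V = (1/3)πr²h = (1/3)π((6/13)h)²h = (12/169)πh³
dV/dh = (36/169)πh²
dh/dt = (dV/dt)/(dV/dh) = -8/((36/169)π·3²) = -338/(81π) m/min
The level is dropping at 338/(81π) ≈ 1.328 m/min.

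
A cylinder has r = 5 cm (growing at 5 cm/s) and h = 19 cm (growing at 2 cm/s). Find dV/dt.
1000π cm³/s

V = πr²h
dV/dt = 2πrh·dr/dt + πr²·dh/dt
= 2π(5)(19)(5) + π(5)²(2)
= 1000π cm³/s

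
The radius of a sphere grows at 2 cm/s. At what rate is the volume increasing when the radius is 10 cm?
800π cm³/s

V = (4/3)πr³
dV/dt = dV/dr · dr/dt = 4πr² · 2
At r = 10: dV/dt = 800π cm³/s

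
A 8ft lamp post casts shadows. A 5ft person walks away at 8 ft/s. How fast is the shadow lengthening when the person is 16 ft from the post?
40/3 ft/s

By similar triangles: 8/(x+s) = 5/s
Solving: s = 5x/3
ds/dt = 5/3 · dx/dt = 5/3 · 8 = 40/3 ft/s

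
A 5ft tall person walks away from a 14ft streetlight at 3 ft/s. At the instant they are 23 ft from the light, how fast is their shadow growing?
5/3 ft/s

By similar triangles: 14/(x+s) = 5/s
Solving: s = 5x/9
ds/dt = 5/9 · dx/dt = 5/9 · 3 = 5/3 ft/s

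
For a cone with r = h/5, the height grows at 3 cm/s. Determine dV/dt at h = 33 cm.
3267π/25 cm³/s

V = (1/3)π(h/5)²h = πh³/75
dV/dt = πh²/25 · 3
At h = 33: dV/dt = 3267π/25 cm³/s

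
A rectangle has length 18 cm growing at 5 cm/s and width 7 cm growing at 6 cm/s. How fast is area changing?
143 cm²/s

A = lw
dA/dt = w·dl/dt + l·dw/dt = 7·5 + 18·6 = 143 cm²/s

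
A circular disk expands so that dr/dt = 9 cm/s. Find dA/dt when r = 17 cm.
306π cm²/s

A = πr²
dA/dt = 2πr · dr/dt = 2π(17)(9) = 306π cm²/s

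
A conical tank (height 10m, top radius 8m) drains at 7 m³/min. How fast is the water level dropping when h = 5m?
7/(16π) ≈ 0.1393 m/min

r/h = 8/10, so r = (4/5)h
V = (1/3)πr²h = (1/3)π((4/5)h)²h = (16/75)πh³
dV/dh = (16/25)πh²
dh/dt = (dV/dt)/(dV/dh) = -7/((16/25)π·5²) = -7/(16π) m/min
The level is dropping at 7/(16π) ≈ 0.1393 m/min.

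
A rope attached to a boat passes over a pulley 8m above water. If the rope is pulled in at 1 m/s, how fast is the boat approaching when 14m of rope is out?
7√33/33 ≈ 1.219 m/s

rope² = x² + 8²
x = √(14² - 8²) = 2√33
dx/dt = (rope/x) · d(rope)/dt = (14/(2√33)) · (-1) = -7√33/33 m/s
The boat approaches at 7√33/33 ≈ 1.219 m/s.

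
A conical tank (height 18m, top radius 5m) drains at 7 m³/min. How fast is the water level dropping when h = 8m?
567/(400π) ≈ 0.4512 m/min

r/h = 5/18, so r = (5/18)h
V = (1/3)πr²h = (1/3)π((5/18)h)²h = (25/972)πh³
dV/dh = (25/324)πh²
dh/dt = (dV/dt)/(dV/dh) = -7/((25/324)π·8²) = -567/(400π) m/min
The level is dropping at 567/(400π) ≈ 0.4512 m/min.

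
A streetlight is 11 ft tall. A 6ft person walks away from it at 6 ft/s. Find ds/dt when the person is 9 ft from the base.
36/5 ft/s

By similar triangles: 11/(x+s) = 6/s
Solving: s = 6x/5
ds/dt = 6/5 · dx/dt = 6/5 · 6 = 36/5 ft/s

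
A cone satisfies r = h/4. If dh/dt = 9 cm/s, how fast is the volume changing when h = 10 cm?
225π/4 cm³/s

V = (1/3)π(h/4)²h = πh³/48
dV/dt = πh²/16 · 9
At h = 10: dV/dt = 225π/4 cm³/s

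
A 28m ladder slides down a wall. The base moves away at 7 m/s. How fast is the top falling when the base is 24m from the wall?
42√13/13 ≈ 11.65 m/s

x² + y² = 28²
2x·dx/dt + 2y·dy/dt = 0
dy/dt = -x/y · dx/dt = -24/(4√13) · 7 = -42√13/13 m/s
The top is descending at 42√13/13 ≈ 11.65 m/s.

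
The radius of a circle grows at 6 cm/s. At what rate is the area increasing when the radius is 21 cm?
252π cm²/s

A = πr²
dA/dt = 2πr · dr/dt = 2π(21)(6) = 252π cm²/s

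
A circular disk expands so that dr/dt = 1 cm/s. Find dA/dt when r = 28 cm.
56π cm²/s

A = πr²
dA/dt = 2πr · dr/dt = 2π(28)(1) = 56π cm²/s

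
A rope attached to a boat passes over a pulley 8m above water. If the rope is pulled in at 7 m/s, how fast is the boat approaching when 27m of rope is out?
27√665/95 ≈ 7.329 m/s

rope² = x² + 8²
x = √(27² - 8²) = √665
dx/dt = (rope/x) · d(rope)/dt = (27/√665) · (-7) = -27√665/95 m/s
The boat approaches at 27√665/95 ≈ 7.329 m/s.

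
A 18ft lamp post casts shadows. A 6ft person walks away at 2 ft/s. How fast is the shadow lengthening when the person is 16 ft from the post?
1 ft/s

By similar triangles: 18/(x+s) = 6/s
Solving: s = 6x/12
ds/dt = 6/12 · dx/dt = 1/2 · 2 = 1 ft/s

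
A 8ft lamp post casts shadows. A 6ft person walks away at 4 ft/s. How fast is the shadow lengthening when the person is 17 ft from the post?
12 ft/s

By similar triangles: 8/(x+s) = 6/s
Solving: s = 6x/2
ds/dt = 6/2 · dx/dt = 3 · 4 = 12 ft/s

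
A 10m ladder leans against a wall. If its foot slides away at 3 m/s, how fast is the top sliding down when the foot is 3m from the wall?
9√91/91 ≈ 0.9435 m/s

x² + y² = 10²
2x·dx/dt + 2y·dy/dt = 0
dy/dt = -x/y · dx/dt = -3/√91 · 3 = -9√91/91 m/s
The top is descending at 9√91/91 ≈ 0.9435 m/s.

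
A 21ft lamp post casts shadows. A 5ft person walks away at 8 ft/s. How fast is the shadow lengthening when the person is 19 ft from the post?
5/2 ft/s

By similar triangles: 21/(x+s) = 5/s
Solving: s = 5x/16
ds/dt = 5/16 · dx/dt = 5/16 · 8 = 5/2 ft/s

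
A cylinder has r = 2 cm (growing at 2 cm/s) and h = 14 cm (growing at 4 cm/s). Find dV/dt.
128π cm³/s

V = πr²h
dV/dt = 2πrh·dr/dt + πr²·dh/dt
= 2π(2)(14)(2) + π(2)²(4)
= 128π cm³/s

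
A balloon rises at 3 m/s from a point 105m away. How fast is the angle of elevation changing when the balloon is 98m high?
0.01527 rad/s

tan(θ) = y/105
sec²(θ) · dθ/dt = (1/105) · dy/dt
dθ/dt = cos²(θ)/105 · 3 = 105/(105² + 98²) · 3
dθ/dt = 0.01527 rad/s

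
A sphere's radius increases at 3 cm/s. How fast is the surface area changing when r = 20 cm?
480π cm²/s

S = 4πr²
dS/dt = dS/dr · dr/dt = 8πr · 3
At r = 20: dS/dt = 480π cm²/s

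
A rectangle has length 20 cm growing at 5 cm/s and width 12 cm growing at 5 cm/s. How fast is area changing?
160 cm²/s

A = lw
dA/dt = w·dl/dt + l·dw/dt = 12·5 + 20·5 = 160 cm²/s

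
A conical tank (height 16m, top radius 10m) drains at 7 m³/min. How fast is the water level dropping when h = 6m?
112/(225π) ≈ 0.1584 m/min

r/h = 10/16, so r = (5/8)h
V = (1/3)πr²h = (1/3)π((5/8)h)²h = (25/192)πh³
dV/dh = (25/64)πh²
dh/dt = (dV/dt)/(dV/dh) = -7/((25/64)π·6²) = -112/(225π) m/min
The level is dropping at 112/(225π) ≈ 0.1584 m/min.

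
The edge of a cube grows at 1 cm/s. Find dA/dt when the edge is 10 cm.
120 cm²/s

A = 6s²
dA/dt = 12s · ds/dt = 12·10·1 = 120 cm²/s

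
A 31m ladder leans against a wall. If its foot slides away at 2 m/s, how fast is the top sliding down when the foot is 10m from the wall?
20√861/861 ≈ 0.6816 m/s

x² + y² = 31²
2x·dx/dt + 2y·dy/dt = 0
dy/dt = -x/y · dx/dt = -10/√861 · 2 = -20√861/861 m/s
The top is descending at 20√861/861 ≈ 0.6816 m/s.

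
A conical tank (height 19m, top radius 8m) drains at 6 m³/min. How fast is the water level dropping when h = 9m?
361/(864π) ≈ 0.133 m/min

r/h = 8/19, so r = (8/19)h
V = (1/3)πr²h = (1/3)π((8/19)h)²h = (64/1083)πh³
dV/dh = (64/361)πh²
dh/dt = (dV/dt)/(dV/dh) = -6/((64/361)π·9²) = -361/(864π) m/min
The level is dropping at 361/(864π) ≈ 0.133 m/min.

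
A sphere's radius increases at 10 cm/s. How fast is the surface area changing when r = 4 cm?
320π cm²/s

S = 4πr²
dS/dt = dS/dr · dr/dt = 8πr · 10
At r = 4: dS/dt = 320π cm²/s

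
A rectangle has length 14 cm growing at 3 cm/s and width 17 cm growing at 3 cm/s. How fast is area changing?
93 cm²/s

A = lw
dA/dt = w·dl/dt + l·dw/dt = 17·3 + 14·3 = 93 cm²/s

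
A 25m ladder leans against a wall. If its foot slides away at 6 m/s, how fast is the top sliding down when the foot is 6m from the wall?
36√589/589 ≈ 1.483 m/s

x² + y² = 25²
2x·dx/dt + 2y·dy/dt = 0
dy/dt = -x/y · dx/dt = -6/√589 · 6 = -36√589/589 m/s
The top is descending at 36√589/589 ≈ 1.483 m/s.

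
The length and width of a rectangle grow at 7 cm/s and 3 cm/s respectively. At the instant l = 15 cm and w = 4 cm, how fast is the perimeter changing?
20 cm/s

P = 2(l + w)
dP/dt = 2(dl/dt + dw/dt) = 2(7 + 3) = 20 cm/s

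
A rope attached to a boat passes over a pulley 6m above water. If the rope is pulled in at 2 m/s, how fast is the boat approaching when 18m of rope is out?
3√2/2 ≈ 2.121 m/s

rope² = x² + 6²
x = √(18² - 6²) = 12√2
dx/dt = (rope/x) · d(rope)/dt = (18/(12√2)) · (-2) = -3√2/2 m/s
The boat approaches at 3√2/2 ≈ 2.121 m/s.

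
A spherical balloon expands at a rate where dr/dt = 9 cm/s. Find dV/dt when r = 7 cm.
1764π cm³/s

V = (4/3)πr³
dV/dt = dV/dr · dr/dt = 4πr² · 9
At r = 7: dV/dt = 1764π cm³/s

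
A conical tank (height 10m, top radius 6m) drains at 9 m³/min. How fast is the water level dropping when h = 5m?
1/π ≈ 0.3183 m/min

r/h = 6/10, so r = (3/5)h
V = (1/3)πr²h = (1/3)π((3/5)h)²h = (3/25)πh³
dV/dh = (9/25)πh²
dh/dt = (dV/dt)/(dV/dh) = -9/((9/25)π·5²) = -1/π m/min
The level is dropping at 1/π ≈ 0.3183 m/min.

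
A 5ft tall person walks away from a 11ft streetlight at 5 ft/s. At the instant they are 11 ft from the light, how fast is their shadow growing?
25/6 ft/s

By similar triangles: 11/(x+s) = 5/s
Solving: s = 5x/6
ds/dt = 5/6 · dx/dt = 5/6 · 5 = 25/6 ft/s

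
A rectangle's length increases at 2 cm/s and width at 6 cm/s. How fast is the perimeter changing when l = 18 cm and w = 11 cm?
16 cm/s

P = 2(l + w)
dP/dt = 2(dl/dt + dw/dt) = 2(2 + 6) = 16 cm/s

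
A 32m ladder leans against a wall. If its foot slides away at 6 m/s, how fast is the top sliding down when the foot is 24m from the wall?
18√7/7 ≈ 6.803 m/s

x² + y² = 32²
2x·dx/dt + 2y·dy/dt = 0
dy/dt = -x/y · dx/dt = -24/(8√7) · 6 = -18√7/7 m/s
The top is descending at 18√7/7 ≈ 6.803 m/s.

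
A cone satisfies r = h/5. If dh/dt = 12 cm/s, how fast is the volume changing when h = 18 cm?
3888π/25 cm³/s

V = (1/3)π(h/5)²h = πh³/75
dV/dt = πh²/25 · 12
At h = 18: dV/dt = 3888π/25 cm³/s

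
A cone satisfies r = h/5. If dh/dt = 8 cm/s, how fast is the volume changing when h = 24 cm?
4608π/25 cm³/s

V = (1/3)π(h/5)²h = πh³/75
dV/dt = πh²/25 · 8
At h = 24: dV/dt = 4608π/25 cm³/s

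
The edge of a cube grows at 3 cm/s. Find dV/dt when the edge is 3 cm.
81 cm³/s

V = s³
dV/dt = 3s² · ds/dt = 3·3²·3 = 81 cm³/s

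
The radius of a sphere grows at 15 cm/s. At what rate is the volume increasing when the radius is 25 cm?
37500π cm³/s

V = (4/3)πr³
dV/dt = dV/dr · dr/dt = 4πr² · 15
At r = 25: dV/dt = 37500π cm³/s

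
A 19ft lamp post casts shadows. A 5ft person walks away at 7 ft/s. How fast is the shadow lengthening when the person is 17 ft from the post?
5/2 ft/s

By similar triangles: 19/(x+s) = 5/s
Solving: s = 5x/14
ds/dt = 5/14 · dx/dt = 5/14 · 7 = 5/2 ft/s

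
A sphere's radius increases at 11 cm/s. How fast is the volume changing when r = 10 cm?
4400π cm³/s

V = (4/3)πr³
dV/dt = dV/dr · dr/dt = 4πr² · 11
At r = 10: dV/dt = 4400π cm³/s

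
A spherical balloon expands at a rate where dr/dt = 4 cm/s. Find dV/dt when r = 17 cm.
4624π cm³/s

V = (4/3)πr³
dV/dt = dV/dr · dr/dt = 4πr² · 4
At r = 17: dV/dt = 4624π cm³/s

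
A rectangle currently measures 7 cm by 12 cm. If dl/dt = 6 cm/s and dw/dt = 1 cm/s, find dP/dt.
14 cm/s

P = 2(l + w)
dP/dt = 2(dl/dt + dw/dt) = 2(6 + 1) = 14 cm/s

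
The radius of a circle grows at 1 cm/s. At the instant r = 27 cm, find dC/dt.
2π cm/s

C = 2πr
dC/dt = 2π · dr/dt = 2π · 1 = 2π cm/s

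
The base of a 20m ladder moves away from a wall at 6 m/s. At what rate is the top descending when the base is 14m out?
14√51/17 ≈ 5.881 m/s

x² + y² = 20²
2x·dx/dt + 2y·dy/dt = 0
dy/dt = -x/y · dx/dt = -14/(2√51) · 6 = -14√51/17 m/s
The top is descending at 14√51/17 ≈ 5.881 m/s.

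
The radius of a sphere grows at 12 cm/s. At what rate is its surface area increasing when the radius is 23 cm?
2208π cm²/s

S = 4πr²
dS/dt = dS/dr · dr/dt = 8πr · 12
At r = 23: dS/dt = 2208π cm²/s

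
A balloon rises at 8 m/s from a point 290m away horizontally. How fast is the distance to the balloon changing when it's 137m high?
1096√102869/102869 ≈ 3.417 m/s

z² = 290² + y²
z = √(290² + 137²) = √102869
dz/dt = y/z · dy/dt = 137/√102869 · 8 = 1096√102869/102869 ≈ 3.417 m/s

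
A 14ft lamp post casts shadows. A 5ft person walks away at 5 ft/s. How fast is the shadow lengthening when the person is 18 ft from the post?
25/9 ft/s

By similar triangles: 14/(x+s) = 5/s
Solving: s = 5x/9
ds/dt = 5/9 · dx/dt = 5/9 · 5 = 25/9 ft/s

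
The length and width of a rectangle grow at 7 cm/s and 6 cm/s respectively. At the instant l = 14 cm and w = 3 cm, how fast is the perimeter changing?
26 cm/s

P = 2(l + w)
dP/dt = 2(dl/dt + dw/dt) = 2(7 + 6) = 26 cm/s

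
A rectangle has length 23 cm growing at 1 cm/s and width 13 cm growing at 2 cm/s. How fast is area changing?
59 cm²/s

A = lw
dA/dt = w·dl/dt + l·dw/dt = 13·1 + 23·2 = 59 cm²/s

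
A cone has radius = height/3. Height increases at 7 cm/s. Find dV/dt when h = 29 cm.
5887π/9 cm³/s

V = (1/3)π(h/3)²h = πh³/27
dV/dt = πh²/9 · 7
At h = 29: dV/dt = 5887π/9 cm³/s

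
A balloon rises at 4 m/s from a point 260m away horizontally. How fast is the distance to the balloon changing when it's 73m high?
292√72929/72929 ≈ 1.081 m/s

z² = 260² + y²
z = √(260² + 73²) = √72929
dz/dt = y/z · dy/dt = 73/√72929 · 4 = 292√72929/72929 ≈ 1.081 m/s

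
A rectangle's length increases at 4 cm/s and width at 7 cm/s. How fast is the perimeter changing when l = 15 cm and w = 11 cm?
22 cm/s

P = 2(l + w)
dP/dt = 2(dl/dt + dw/dt) = 2(4 + 7) = 22 cm/s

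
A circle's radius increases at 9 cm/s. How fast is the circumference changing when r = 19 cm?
18π cm/s

C = 2πr
dC/dt = 2π · dr/dt = 2π · 9 = 18π cm/s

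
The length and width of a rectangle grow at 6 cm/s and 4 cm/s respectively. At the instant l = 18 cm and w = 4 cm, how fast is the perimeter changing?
20 cm/s

P = 2(l + w)
dP/dt = 2(dl/dt + dw/dt) = 2(6 + 4) = 20 cm/s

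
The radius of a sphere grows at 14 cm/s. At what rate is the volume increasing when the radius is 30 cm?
50400π cm³/s

V = (4/3)πr³
dV/dt = dV/dr · dr/dt = 4πr² · 14
At r = 30: dV/dt = 50400π cm³/s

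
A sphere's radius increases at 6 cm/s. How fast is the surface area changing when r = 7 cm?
336π cm²/s

S = 4πr²
dS/dt = dS/dr · dr/dt = 8πr · 6
At r = 7: dS/dt = 336π cm²/s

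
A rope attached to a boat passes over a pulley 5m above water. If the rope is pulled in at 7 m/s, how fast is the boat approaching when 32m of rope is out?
224√111/333 ≈ 7.087 m/s

rope² = x² + 5²
x = √(32² - 5²) = 3√111
dx/dt = (rope/x) · d(rope)/dt = (32/(3√111)) · (-7) = -224√111/333 m/s
The boat approaches at 224√111/333 ≈ 7.087 m/s.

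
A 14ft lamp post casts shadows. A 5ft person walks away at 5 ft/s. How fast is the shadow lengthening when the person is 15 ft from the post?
25/9 ft/s

By similar triangles: 14/(x+s) = 5/s
Solving: s = 5x/9
ds/dt = 5/9 · dx/dt = 5/9 · 5 = 25/9 ft/s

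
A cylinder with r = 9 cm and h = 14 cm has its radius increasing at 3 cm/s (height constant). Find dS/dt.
192π cm²/s

S = 2πrh + 2πr² (lateral + bases)
dS/dt = (2πh + 4πr)·dr/dt = (2π·14 + 4π·9)·3
= 192π cm²/s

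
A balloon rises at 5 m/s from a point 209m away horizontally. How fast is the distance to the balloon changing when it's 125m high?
625√59306/59306 ≈ 2.566 m/s

z² = 209² + y²
z = √(209² + 125²) = √59306
dz/dt = y/z · dy/dt = 125/√59306 · 5 = 625√59306/59306 ≈ 2.566 m/s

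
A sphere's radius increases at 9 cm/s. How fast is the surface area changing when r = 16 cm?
1152π cm²/s

S = 4πr²
dS/dt = dS/dr · dr/dt = 8πr · 9
At r = 16: dS/dt = 1152π cm²/s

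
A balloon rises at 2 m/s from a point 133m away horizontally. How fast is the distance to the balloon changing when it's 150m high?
300√40189/40189 ≈ 1.496 m/s

z² = 133² + y²
z = √(133² + 150²) = √40189
dz/dt = y/z · dy/dt = 150/√40189 · 2 = 300√40189/40189 ≈ 1.496 m/s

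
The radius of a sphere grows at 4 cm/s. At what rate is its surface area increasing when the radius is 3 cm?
96π cm²/s

S = 4πr²
dS/dt = dS/dr · dr/dt = 8πr · 4
At r = 3: dS/dt = 96π cm²/s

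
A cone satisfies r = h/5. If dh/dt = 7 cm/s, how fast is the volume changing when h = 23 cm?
3703π/25 cm³/s

V = (1/3)π(h/5)²h = πh³/75
dV/dt = πh²/25 · 7
At h = 23: dV/dt = 3703π/25 cm³/s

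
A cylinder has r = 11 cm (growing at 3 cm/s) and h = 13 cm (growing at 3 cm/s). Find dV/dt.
1221π cm³/s

V = πr²h
dV/dt = 2πrh·dr/dt + πr²·dh/dt
= 2π(11)(13)(3) + π(11)²(3)
= 1221π cm³/s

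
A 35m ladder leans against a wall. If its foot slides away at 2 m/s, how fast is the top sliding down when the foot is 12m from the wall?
24√1081/1081 ≈ 0.73 m/s

x² + y² = 35²
2x·dx/dt + 2y·dy/dt = 0
dy/dt = -x/y · dx/dt = -12/√1081 · 2 = -24√1081/1081 m/s
The top is descending at 24√1081/1081 ≈ 0.73 m/s.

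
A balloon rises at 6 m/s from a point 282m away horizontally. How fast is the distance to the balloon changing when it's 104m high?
312√22585/22585 ≈ 2.076 m/s

z² = 282² + y²
z = √(282² + 104²) = 2√22585
dz/dt = y/z · dy/dt = 104/(2√22585) · 6 = 312√22585/22585 ≈ 2.076 m/s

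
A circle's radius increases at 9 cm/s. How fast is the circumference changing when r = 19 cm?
18π cm/s

C = 2πr
dC/dt = 2π · dr/dt = 2π · 9 = 18π cm/s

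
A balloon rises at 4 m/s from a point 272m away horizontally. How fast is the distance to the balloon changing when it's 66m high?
132√19585/19585 ≈ 0.9432 m/s

z² = 272² + y²
z = √(272² + 66²) = 2√19585
dz/dt = y/z · dy/dt = 66/(2√19585) · 4 = 132√19585/19585 ≈ 0.9432 m/s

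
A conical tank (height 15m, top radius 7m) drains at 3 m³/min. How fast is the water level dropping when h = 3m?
75/(49π) ≈ 0.4872 m/min

r/h = 7/15, so r = (7/15)h
V = (1/3)πr²h = (1/3)π((7/15)h)²h = (49/675)πh³
dV/dh = (49/225)πh²
dh/dt = (dV/dt)/(dV/dh) = -3/((49/225)π·3²) = -75/(49π) m/min
The level is dropping at 75/(49π) ≈ 0.4872 m/min.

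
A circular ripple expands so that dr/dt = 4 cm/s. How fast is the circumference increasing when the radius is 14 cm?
8π cm/s

C = 2πr
dC/dt = 2π · dr/dt = 2π · 4 = 8π cm/s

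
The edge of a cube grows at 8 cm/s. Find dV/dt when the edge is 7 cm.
1176 cm³/s

V = s³
dV/dt = 3s² · ds/dt = 3·7²·8 = 1176 cm³/s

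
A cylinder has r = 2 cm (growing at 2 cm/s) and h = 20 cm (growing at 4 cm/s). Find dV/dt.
176π cm³/s

V = πr²h
dV/dt = 2πrh·dr/dt + πr²·dh/dt
= 2π(2)(20)(2) + π(2)²(4)
= 176π cm³/s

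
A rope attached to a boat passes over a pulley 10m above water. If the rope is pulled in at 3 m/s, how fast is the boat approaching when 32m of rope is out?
16√231/77 ≈ 3.158 m/s

rope² = x² + 10²
x = √(32² - 10²) = 2√231
dx/dt = (rope/x) · d(rope)/dt = (32/(2√231)) · (-3) = -16√231/77 m/s
The boat approaches at 16√231/77 ≈ 3.158 m/s.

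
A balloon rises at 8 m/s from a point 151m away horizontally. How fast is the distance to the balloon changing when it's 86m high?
688√30197/30197 ≈ 3.959 m/s

z² = 151² + y²
z = √(151² + 86²) = √30197
dz/dt = y/z · dy/dt = 86/√30197 · 8 = 688√30197/30197 ≈ 3.959 m/s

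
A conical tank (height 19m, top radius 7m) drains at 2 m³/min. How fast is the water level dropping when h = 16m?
361/(6272π) ≈ 0.01832 m/min

r/h = 7/19, so r = (7/19)h
V = (1/3)πr²h = (1/3)π((7/19)h)²h = (49/1083)πh³
dV/dh = (49/361)πh²
dh/dt = (dV/dt)/(dV/dh) = -2/((49/361)π·16²) = -361/(6272π) m/min
The level is dropping at 361/(6272π) ≈ 0.01832 m/min.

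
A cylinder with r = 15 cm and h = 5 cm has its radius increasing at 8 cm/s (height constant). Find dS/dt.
560π cm²/s

S = 2πrh + 2πr² (lateral + bases)
dS/dt = (2πh + 4πr)·dr/dt = (2π·5 + 4π·15)·8
= 560π cm²/s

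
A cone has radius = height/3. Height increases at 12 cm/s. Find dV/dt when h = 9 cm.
108π cm³/s

V = (1/3)π(h/3)²h = πh³/27
dV/dt = πh²/9 · 12
At h = 9: dV/dt = 108π cm³/s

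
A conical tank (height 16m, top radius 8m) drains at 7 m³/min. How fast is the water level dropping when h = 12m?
7/(36π) ≈ 0.06189 m/min

r/h = 8/16, so r = (1/2)h
V = (1/3)πr²h = (1/3)π((1/2)h)²h = (1/12)πh³
dV/dh = (1/4)πh²
dh/dt = (dV/dt)/(dV/dh) = -7/((1/4)π·12²) = -7/(36π) m/min
The level is dropping at 7/(36π) ≈ 0.06189 m/min.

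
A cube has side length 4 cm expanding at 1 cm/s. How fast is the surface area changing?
48 cm²/s

A = 6s²
dA/dt = 12s · ds/dt = 12·4·1 = 48 cm²/s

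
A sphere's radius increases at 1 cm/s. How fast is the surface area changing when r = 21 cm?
168π cm²/s

S = 4πr²
dS/dt = dS/dr · dr/dt = 8πr · 1
At r = 21: dS/dt = 168π cm²/s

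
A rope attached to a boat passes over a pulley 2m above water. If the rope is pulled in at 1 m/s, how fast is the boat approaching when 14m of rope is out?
7√3/12 ≈ 1.01 m/s

rope² = x² + 2²
x = √(14² - 2²) = 8√3
dx/dt = (rope/x) · d(rope)/dt = (14/(8√3)) · (-1) = -7√3/12 m/s
The boat approaches at 7√3/12 ≈ 1.01 m/s.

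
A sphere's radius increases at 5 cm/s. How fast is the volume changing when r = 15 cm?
4500π cm³/s

V = (4/3)πr³
dV/dt = dV/dr · dr/dt = 4πr² · 5
At r = 15: dV/dt = 4500π cm³/s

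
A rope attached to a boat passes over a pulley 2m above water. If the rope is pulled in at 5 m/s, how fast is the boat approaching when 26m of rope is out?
65√42/84 ≈ 5.015 m/s

rope² = x² + 2²
x = √(26² - 2²) = 4√42
dx/dt = (rope/x) · d(rope)/dt = (26/(4√42)) · (-5) = -65√42/84 m/s
The boat approaches at 65√42/84 ≈ 5.015 m/s.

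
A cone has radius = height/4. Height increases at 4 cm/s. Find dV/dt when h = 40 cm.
400π cm³/s

V = (1/3)π(h/4)²h = πh³/48
dV/dt = πh²/16 · 4
At h = 40: dV/dt = 400π cm³/s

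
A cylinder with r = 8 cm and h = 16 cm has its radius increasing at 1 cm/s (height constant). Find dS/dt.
64π cm²/s

S = 2πrh + 2πr² (lateral + bases)
dS/dt = (2πh + 4πr)·dr/dt = (2π·16 + 4π·8)·1
= 64π cm²/s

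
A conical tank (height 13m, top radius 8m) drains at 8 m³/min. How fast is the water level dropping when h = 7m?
169/(392π) ≈ 0.1372 m/min

r/h = 8/13, so r = (8/13)h
V = (1/3)πr²h = (1/3)π((8/13)h)²h = (64/507)πh³
dV/dh = (64/169)πh²
dh/dt = (dV/dt)/(dV/dh) = -8/((64/169)π·7²) = -169/(392π) m/min
The level is dropping at 169/(392π) ≈ 0.1372 m/min.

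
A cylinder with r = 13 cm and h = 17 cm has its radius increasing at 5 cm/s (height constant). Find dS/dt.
430π cm²/s

S = 2πrh + 2πr² (lateral + bases)
dS/dt = (2πh + 4πr)·dr/dt = (2π·17 + 4π·13)·5
= 430π cm²/s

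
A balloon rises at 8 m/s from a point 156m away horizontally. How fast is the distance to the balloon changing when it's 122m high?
488√9805/9805 ≈ 4.928 m/s

z² = 156² + y²
z = √(156² + 122²) = 2√9805
dz/dt = y/z · dy/dt = 122/(2√9805) · 8 = 488√9805/9805 ≈ 4.928 m/s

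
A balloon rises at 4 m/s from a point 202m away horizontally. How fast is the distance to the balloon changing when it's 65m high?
260√45029/45029 ≈ 1.225 m/s

z² = 202² + y²
z = √(202² + 65²) = √45029
dz/dt = y/z · dy/dt = 65/√45029 · 4 = 260√45029/45029 ≈ 1.225 m/s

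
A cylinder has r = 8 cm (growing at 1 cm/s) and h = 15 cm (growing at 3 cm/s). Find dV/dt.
432π cm³/s

V = πr²h
dV/dt = 2πrh·dr/dt + πr²·dh/dt
= 2π(8)(15)(1) + π(8)²(3)
= 432π cm³/s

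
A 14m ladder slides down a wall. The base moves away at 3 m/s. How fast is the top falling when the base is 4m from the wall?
2√5/5 ≈ 0.8944 m/s

x² + y² = 14²
2x·dx/dt + 2y·dy/dt = 0
dy/dt = -x/y · dx/dt = -4/(6√5) · 3 = -2√5/5 m/s
The top is descending at 2√5/5 ≈ 0.8944 m/s.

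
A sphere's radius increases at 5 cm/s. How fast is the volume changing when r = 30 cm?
18000π cm³/s

V = (4/3)πr³
dV/dt = dV/dr · dr/dt = 4πr² · 5
At r = 30: dV/dt = 18000π cm³/s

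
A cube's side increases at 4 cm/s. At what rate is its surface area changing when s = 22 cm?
1056 cm²/s

A = 6s²
dA/dt = 12s · ds/dt = 12·22·4 = 1056 cm²/s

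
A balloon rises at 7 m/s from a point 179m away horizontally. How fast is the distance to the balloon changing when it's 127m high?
889√48170/48170 ≈ 4.051 m/s

z² = 179² + y²
z = √(179² + 127²) = √48170
dz/dt = y/z · dy/dt = 127/√48170 · 7 = 889√48170/48170 ≈ 4.051 m/s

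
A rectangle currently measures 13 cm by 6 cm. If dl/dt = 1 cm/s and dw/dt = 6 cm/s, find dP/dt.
14 cm/s

P = 2(l + w)
dP/dt = 2(dl/dt + dw/dt) = 2(1 + 6) = 14 cm/s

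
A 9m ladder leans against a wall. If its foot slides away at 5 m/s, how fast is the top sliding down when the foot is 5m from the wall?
25√14/28 ≈ 3.341 m/s

x² + y² = 9²
2x·dx/dt + 2y·dy/dt = 0
dy/dt = -x/y · dx/dt = -5/(2√14) · 5 = -25√14/28 m/s
The top is descending at 25√14/28 ≈ 3.341 m/s.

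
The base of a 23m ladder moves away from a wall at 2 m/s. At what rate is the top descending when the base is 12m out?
24√385/385 ≈ 1.223 m/s

x² + y² = 23²
2x·dx/dt + 2y·dy/dt = 0
dy/dt = -x/y · dx/dt = -12/√385 · 2 = -24√385/385 m/s
The top is descending at 24√385/385 ≈ 1.223 m/s.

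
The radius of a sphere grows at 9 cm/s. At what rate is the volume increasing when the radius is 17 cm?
10404π cm³/s

V = (4/3)πr³
dV/dt = dV/dr · dr/dt = 4πr² · 9
At r = 17: dV/dt = 10404π cm³/s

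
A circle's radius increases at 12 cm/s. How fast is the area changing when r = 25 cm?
600π cm²/s

A = πr²
dA/dt = 2πr · dr/dt = 2π(25)(12) = 600π cm²/s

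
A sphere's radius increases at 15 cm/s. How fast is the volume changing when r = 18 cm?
19440π cm³/s

V = (4/3)πr³
dV/dt = dV/dr · dr/dt = 4πr² · 15
At r = 18: dV/dt = 19440π cm³/s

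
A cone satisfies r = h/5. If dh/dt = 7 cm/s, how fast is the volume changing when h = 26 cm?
4732π/25 cm³/s

V = (1/3)π(h/5)²h = πh³/75
dV/dt = πh²/25 · 7
At h = 26: dV/dt = 4732π/25 cm³/s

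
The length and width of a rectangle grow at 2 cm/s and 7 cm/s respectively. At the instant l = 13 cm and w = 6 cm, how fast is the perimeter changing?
18 cm/s

P = 2(l + w)
dP/dt = 2(dl/dt + dw/dt) = 2(2 + 7) = 18 cm/s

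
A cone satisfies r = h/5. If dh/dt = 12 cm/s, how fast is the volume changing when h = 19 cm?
4332π/25 cm³/s

V = (1/3)π(h/5)²h = πh³/75
dV/dt = πh²/25 · 12
At h = 19: dV/dt = 4332π/25 cm³/s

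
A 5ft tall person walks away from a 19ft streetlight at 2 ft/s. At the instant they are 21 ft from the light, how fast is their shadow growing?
5/7 ft/s

By similar triangles: 19/(x+s) = 5/s
Solving: s = 5x/14
ds/dt = 5/14 · dx/dt = 5/14 · 2 = 5/7 ft/s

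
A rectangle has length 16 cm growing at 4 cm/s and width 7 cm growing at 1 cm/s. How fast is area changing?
44 cm²/s

A = lw
dA/dt = w·dl/dt + l·dw/dt = 7·4 + 16·1 = 44 cm²/s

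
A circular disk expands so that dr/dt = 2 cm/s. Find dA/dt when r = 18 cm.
72π cm²/s

A = πr²
dA/dt = 2πr · dr/dt = 2π(18)(2) = 72π cm²/s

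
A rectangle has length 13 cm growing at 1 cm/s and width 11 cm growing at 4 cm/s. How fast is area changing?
63 cm²/s

A = lw
dA/dt = w·dl/dt + l·dw/dt = 11·1 + 13·4 = 63 cm²/s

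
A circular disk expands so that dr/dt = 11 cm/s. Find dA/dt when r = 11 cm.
242π cm²/s

A = πr²
dA/dt = 2πr · dr/dt = 2π(11)(11) = 242π cm²/s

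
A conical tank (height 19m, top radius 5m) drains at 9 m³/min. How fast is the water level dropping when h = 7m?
3249/(1225π) ≈ 0.8442 m/min

r/h = 5/19, so r = (5/19)h
V = (1/3)πr²h = (1/3)π((5/19)h)²h = (25/1083)πh³
dV/dh = (25/361)πh²
dh/dt = (dV/dt)/(dV/dh) = -9/((25/361)π·7²) = -3249/(1225π) m/min
The level is dropping at 3249/(1225π) ≈ 0.8442 m/min.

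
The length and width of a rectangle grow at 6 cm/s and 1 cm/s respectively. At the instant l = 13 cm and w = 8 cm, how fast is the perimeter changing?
14 cm/s

P = 2(l + w)
dP/dt = 2(dl/dt + dw/dt) = 2(6 + 1) = 14 cm/s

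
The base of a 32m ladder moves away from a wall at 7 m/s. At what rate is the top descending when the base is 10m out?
5√231/33 ≈ 2.303 m/s

x² + y² = 32²
2x·dx/dt + 2y·dy/dt = 0
dy/dt = -x/y · dx/dt = -10/(2√231) · 7 = -5√231/33 m/s
The top is descending at 5√231/33 ≈ 2.303 m/s.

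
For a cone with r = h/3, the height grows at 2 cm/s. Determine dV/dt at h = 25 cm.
1250π/9 cm³/s

V = (1/3)π(h/3)²h = πh³/27
dV/dt = πh²/9 · 2
At h = 25: dV/dt = 1250π/9 cm³/s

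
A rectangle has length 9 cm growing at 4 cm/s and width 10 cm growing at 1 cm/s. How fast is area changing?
49 cm²/s

A = lw
dA/dt = w·dl/dt + l·dw/dt = 10·4 + 9·1 = 49 cm²/s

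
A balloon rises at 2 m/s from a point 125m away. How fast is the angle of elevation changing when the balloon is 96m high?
0.010064 rad/s

tan(θ) = y/125
sec²(θ) · dθ/dt = (1/125) · dy/dt
dθ/dt = cos²(θ)/125 · 2 = 125/(125² + 96²) · 2
dθ/dt = 0.010064 rad/s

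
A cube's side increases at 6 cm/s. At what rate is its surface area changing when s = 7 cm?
504 cm²/s

A = 6s²
dA/dt = 12s · ds/dt = 12·7·6 = 504 cm²/s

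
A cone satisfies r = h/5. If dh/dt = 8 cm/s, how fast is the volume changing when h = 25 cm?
200π cm³/s

V = (1/3)π(h/5)²h = πh³/75
dV/dt = πh²/25 · 8
At h = 25: dV/dt = 200π cm³/s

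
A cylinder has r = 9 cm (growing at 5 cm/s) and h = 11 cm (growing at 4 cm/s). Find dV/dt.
1314π cm³/s

V = πr²h
dV/dt = 2πrh·dr/dt + πr²·dh/dt
= 2π(9)(11)(5) + π(9)²(4)
= 1314π cm³/s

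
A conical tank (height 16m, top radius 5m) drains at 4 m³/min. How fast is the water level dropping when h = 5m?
1024/(625π) ≈ 0.5215 m/min

r/h = 5/16, so r = (5/16)h
V = (1/3)πr²h = (1/3)π((5/16)h)²h = (25/768)πh³
dV/dh = (25/256)πh²
dh/dt = (dV/dt)/(dV/dh) = -4/((25/256)π·5²) = -1024/(625π) m/min
The level is dropping at 1024/(625π) ≈ 0.5215 m/min.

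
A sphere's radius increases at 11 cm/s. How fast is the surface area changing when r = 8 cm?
704π cm²/s

S = 4πr²
dS/dt = dS/dr · dr/dt = 8πr · 11
At r = 8: dS/dt = 704π cm²/s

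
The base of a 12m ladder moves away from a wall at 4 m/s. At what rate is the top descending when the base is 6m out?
4√3/3 ≈ 2.309 m/s

x² + y² = 12²
2x·dx/dt + 2y·dy/dt = 0
dy/dt = -x/y · dx/dt = -6/(6√3) · 4 = -4√3/3 m/s
The top is descending at 4√3/3 ≈ 2.309 m/s.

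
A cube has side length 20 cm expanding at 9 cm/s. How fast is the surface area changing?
2160 cm²/s

A = 6s²
dA/dt = 12s · ds/dt = 12·20·9 = 2160 cm²/s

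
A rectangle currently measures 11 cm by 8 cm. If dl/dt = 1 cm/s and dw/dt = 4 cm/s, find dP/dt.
10 cm/s

P = 2(l + w)
dP/dt = 2(dl/dt + dw/dt) = 2(1 + 4) = 10 cm/s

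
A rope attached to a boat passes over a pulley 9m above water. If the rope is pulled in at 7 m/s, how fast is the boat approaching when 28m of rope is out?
196√703/703 ≈ 7.392 m/s

rope² = x² + 9²
x = √(28² - 9²) = √703
dx/dt = (rope/x) · d(rope)/dt = (28/√703) · (-7) = -196√703/703 m/s
The boat approaches at 196√703/703 ≈ 7.392 m/s.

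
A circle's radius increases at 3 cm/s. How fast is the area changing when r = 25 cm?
150π cm²/s

A = πr²
dA/dt = 2πr · dr/dt = 2π(25)(3) = 150π cm²/s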